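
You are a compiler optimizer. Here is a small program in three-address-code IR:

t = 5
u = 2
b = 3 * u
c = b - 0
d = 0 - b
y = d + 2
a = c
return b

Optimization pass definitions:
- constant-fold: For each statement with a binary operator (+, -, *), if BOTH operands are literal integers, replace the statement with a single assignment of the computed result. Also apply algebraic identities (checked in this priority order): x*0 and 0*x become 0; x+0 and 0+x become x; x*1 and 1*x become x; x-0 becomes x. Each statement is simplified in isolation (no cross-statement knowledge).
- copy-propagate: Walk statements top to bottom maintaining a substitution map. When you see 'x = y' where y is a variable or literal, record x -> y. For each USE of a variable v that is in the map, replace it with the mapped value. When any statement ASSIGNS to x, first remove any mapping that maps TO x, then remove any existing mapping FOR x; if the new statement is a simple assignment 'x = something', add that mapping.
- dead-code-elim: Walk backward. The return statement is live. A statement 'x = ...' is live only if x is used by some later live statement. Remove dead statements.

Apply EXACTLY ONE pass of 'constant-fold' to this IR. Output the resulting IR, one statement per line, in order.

Applying constant-fold statement-by-statement:
  [1] t = 5  (unchanged)
  [2] u = 2  (unchanged)
  [3] b = 3 * u  (unchanged)
  [4] c = b - 0  -> c = b
  [5] d = 0 - b  (unchanged)
  [6] y = d + 2  (unchanged)
  [7] a = c  (unchanged)
  [8] return b  (unchanged)
Result (8 stmts):
  t = 5
  u = 2
  b = 3 * u
  c = b
  d = 0 - b
  y = d + 2
  a = c
  return b

Answer: t = 5
u = 2
b = 3 * u
c = b
d = 0 - b
y = d + 2
a = c
return b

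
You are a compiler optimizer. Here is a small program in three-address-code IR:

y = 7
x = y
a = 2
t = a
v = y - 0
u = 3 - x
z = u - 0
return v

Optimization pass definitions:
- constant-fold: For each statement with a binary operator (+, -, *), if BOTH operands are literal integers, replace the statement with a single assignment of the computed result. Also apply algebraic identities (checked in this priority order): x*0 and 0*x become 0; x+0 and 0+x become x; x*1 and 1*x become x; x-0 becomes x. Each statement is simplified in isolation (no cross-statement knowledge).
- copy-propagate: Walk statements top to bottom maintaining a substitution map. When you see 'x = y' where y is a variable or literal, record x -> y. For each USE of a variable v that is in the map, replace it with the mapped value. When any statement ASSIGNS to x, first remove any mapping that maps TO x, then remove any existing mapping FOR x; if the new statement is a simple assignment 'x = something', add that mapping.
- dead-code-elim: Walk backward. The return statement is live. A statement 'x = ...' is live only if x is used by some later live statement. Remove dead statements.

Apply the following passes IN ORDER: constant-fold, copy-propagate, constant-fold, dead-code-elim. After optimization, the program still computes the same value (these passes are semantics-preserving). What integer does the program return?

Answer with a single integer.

Initial IR:
  y = 7
  x = y
  a = 2
  t = a
  v = y - 0
  u = 3 - x
  z = u - 0
  return v
After constant-fold (8 stmts):
  y = 7
  x = y
  a = 2
  t = a
  v = y
  u = 3 - x
  z = u
  return v
After copy-propagate (8 stmts):
  y = 7
  x = 7
  a = 2
  t = 2
  v = 7
  u = 3 - 7
  z = u
  return 7
After constant-fold (8 stmts):
  y = 7
  x = 7
  a = 2
  t = 2
  v = 7
  u = -4
  z = u
  return 7
After dead-code-elim (1 stmts):
  return 7
Evaluate:
  y = 7  =>  y = 7
  x = y  =>  x = 7
  a = 2  =>  a = 2
  t = a  =>  t = 2
  v = y - 0  =>  v = 7
  u = 3 - x  =>  u = -4
  z = u - 0  =>  z = -4
  return v = 7

Answer: 7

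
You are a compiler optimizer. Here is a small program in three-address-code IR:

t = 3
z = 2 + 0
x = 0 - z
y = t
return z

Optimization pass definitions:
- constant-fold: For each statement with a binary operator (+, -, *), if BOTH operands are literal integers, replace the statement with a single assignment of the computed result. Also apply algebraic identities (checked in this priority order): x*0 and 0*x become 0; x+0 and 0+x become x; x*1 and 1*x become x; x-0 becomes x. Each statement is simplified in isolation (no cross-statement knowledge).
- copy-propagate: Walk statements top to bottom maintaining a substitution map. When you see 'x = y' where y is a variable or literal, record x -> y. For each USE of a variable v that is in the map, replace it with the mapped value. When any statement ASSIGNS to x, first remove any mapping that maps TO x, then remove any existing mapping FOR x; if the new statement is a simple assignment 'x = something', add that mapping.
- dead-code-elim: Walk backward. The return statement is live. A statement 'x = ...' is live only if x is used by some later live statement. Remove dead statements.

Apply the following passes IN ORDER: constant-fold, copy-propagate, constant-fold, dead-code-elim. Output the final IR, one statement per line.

Answer: return 2

Derivation:
Initial IR:
  t = 3
  z = 2 + 0
  x = 0 - z
  y = t
  return z
After constant-fold (5 stmts):
  t = 3
  z = 2
  x = 0 - z
  y = t
  return z
After copy-propagate (5 stmts):
  t = 3
  z = 2
  x = 0 - 2
  y = 3
  return 2
After constant-fold (5 stmts):
  t = 3
  z = 2
  x = -2
  y = 3
  return 2
After dead-code-elim (1 stmts):
  return 2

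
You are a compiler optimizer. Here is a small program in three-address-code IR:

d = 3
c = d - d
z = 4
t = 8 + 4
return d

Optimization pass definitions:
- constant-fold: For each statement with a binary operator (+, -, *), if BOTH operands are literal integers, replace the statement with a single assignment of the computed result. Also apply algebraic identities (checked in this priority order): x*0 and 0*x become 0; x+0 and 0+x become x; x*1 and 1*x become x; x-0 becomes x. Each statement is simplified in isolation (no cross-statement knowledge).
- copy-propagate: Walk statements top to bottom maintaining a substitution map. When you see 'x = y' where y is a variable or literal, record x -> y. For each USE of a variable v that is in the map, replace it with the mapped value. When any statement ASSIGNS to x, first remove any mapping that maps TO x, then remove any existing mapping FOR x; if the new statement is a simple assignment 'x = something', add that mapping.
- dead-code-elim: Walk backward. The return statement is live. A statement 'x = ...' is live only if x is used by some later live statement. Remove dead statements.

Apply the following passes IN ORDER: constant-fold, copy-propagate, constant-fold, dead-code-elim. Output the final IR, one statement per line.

Initial IR:
  d = 3
  c = d - d
  z = 4
  t = 8 + 4
  return d
After constant-fold (5 stmts):
  d = 3
  c = d - d
  z = 4
  t = 12
  return d
After copy-propagate (5 stmts):
  d = 3
  c = 3 - 3
  z = 4
  t = 12
  return 3
After constant-fold (5 stmts):
  d = 3
  c = 0
  z = 4
  t = 12
  return 3
After dead-code-elim (1 stmts):
  return 3

Answer: return 3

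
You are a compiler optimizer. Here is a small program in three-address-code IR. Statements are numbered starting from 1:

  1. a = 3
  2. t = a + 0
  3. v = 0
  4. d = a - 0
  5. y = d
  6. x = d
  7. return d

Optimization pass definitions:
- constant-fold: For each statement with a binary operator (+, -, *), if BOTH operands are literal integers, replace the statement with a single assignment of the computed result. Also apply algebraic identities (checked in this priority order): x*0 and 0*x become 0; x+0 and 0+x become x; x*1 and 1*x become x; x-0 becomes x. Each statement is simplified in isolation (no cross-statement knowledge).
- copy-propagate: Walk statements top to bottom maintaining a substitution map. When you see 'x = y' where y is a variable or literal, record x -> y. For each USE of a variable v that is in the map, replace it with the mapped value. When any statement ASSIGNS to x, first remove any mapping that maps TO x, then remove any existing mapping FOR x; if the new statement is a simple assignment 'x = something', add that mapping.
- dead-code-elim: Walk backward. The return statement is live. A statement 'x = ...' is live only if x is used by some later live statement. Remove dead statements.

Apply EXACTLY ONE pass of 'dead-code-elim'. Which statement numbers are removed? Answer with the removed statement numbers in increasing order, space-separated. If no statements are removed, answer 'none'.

Backward liveness scan:
Stmt 1 'a = 3': KEEP (a is live); live-in = []
Stmt 2 't = a + 0': DEAD (t not in live set ['a'])
Stmt 3 'v = 0': DEAD (v not in live set ['a'])
Stmt 4 'd = a - 0': KEEP (d is live); live-in = ['a']
Stmt 5 'y = d': DEAD (y not in live set ['d'])
Stmt 6 'x = d': DEAD (x not in live set ['d'])
Stmt 7 'return d': KEEP (return); live-in = ['d']
Removed statement numbers: [2, 3, 5, 6]
Surviving IR:
  a = 3
  d = a - 0
  return d

Answer: 2 3 5 6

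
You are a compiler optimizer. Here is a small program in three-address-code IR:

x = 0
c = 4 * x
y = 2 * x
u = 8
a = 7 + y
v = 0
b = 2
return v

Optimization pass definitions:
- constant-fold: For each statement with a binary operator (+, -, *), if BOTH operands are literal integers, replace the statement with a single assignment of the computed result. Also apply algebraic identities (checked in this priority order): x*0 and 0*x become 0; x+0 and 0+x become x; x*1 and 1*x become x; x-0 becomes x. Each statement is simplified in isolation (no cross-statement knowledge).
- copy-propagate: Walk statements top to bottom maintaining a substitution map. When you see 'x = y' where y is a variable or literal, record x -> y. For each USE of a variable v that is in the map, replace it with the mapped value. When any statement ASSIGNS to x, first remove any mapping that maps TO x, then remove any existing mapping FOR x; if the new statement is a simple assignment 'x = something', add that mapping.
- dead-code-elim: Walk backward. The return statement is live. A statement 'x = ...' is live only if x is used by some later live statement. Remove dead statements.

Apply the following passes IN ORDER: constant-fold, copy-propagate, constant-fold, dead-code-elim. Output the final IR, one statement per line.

Answer: return 0

Derivation:
Initial IR:
  x = 0
  c = 4 * x
  y = 2 * x
  u = 8
  a = 7 + y
  v = 0
  b = 2
  return v
After constant-fold (8 stmts):
  x = 0
  c = 4 * x
  y = 2 * x
  u = 8
  a = 7 + y
  v = 0
  b = 2
  return v
After copy-propagate (8 stmts):
  x = 0
  c = 4 * 0
  y = 2 * 0
  u = 8
  a = 7 + y
  v = 0
  b = 2
  return 0
After constant-fold (8 stmts):
  x = 0
  c = 0
  y = 0
  u = 8
  a = 7 + y
  v = 0
  b = 2
  return 0
After dead-code-elim (1 stmts):
  return 0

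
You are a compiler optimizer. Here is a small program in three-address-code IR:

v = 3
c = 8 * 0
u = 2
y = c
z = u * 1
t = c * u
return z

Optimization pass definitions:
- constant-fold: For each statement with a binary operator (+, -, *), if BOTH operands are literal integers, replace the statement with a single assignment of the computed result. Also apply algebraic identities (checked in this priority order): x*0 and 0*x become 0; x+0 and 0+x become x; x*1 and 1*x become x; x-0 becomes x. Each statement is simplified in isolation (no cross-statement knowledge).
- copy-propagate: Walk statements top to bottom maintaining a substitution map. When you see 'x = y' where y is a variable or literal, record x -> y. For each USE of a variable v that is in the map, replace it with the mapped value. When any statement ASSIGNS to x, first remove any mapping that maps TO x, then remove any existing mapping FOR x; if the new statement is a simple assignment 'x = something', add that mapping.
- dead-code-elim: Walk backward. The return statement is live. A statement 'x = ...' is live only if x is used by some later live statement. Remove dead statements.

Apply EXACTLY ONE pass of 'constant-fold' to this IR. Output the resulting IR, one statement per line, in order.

Answer: v = 3
c = 0
u = 2
y = c
z = u
t = c * u
return z

Derivation:
Applying constant-fold statement-by-statement:
  [1] v = 3  (unchanged)
  [2] c = 8 * 0  -> c = 0
  [3] u = 2  (unchanged)
  [4] y = c  (unchanged)
  [5] z = u * 1  -> z = u
  [6] t = c * u  (unchanged)
  [7] return z  (unchanged)
Result (7 stmts):
  v = 3
  c = 0
  u = 2
  y = c
  z = u
  t = c * u
  return z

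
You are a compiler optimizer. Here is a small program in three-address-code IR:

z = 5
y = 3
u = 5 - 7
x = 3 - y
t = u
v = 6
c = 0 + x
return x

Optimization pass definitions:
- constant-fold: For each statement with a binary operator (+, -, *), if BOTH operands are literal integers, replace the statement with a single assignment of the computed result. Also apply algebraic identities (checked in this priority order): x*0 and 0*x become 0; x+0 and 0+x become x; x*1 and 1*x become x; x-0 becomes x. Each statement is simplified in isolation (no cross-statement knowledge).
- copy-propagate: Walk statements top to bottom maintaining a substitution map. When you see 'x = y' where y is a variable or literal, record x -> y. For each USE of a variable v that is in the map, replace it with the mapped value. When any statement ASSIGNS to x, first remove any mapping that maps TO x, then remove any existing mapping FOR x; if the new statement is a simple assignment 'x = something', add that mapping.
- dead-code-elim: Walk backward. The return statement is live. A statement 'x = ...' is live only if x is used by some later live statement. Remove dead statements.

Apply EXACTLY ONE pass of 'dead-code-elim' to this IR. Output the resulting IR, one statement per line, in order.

Applying dead-code-elim statement-by-statement:
  [8] return x  -> KEEP (return); live=['x']
  [7] c = 0 + x  -> DEAD (c not live)
  [6] v = 6  -> DEAD (v not live)
  [5] t = u  -> DEAD (t not live)
  [4] x = 3 - y  -> KEEP; live=['y']
  [3] u = 5 - 7  -> DEAD (u not live)
  [2] y = 3  -> KEEP; live=[]
  [1] z = 5  -> DEAD (z not live)
Result (3 stmts):
  y = 3
  x = 3 - y
  return x

Answer: y = 3
x = 3 - y
return x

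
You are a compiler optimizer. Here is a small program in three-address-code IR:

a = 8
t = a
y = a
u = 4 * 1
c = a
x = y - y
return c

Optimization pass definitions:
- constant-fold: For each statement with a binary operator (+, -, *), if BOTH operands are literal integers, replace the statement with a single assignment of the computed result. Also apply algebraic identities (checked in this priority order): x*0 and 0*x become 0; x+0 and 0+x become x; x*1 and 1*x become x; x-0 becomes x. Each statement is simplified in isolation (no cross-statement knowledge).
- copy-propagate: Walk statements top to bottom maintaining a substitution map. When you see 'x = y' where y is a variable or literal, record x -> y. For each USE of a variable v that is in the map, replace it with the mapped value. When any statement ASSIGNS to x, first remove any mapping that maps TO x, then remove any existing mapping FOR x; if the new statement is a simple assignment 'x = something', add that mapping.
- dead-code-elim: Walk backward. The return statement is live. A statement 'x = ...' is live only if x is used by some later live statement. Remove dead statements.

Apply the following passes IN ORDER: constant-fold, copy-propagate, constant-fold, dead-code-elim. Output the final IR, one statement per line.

Answer: return 8

Derivation:
Initial IR:
  a = 8
  t = a
  y = a
  u = 4 * 1
  c = a
  x = y - y
  return c
After constant-fold (7 stmts):
  a = 8
  t = a
  y = a
  u = 4
  c = a
  x = y - y
  return c
After copy-propagate (7 stmts):
  a = 8
  t = 8
  y = 8
  u = 4
  c = 8
  x = 8 - 8
  return 8
After constant-fold (7 stmts):
  a = 8
  t = 8
  y = 8
  u = 4
  c = 8
  x = 0
  return 8
After dead-code-elim (1 stmts):
  return 8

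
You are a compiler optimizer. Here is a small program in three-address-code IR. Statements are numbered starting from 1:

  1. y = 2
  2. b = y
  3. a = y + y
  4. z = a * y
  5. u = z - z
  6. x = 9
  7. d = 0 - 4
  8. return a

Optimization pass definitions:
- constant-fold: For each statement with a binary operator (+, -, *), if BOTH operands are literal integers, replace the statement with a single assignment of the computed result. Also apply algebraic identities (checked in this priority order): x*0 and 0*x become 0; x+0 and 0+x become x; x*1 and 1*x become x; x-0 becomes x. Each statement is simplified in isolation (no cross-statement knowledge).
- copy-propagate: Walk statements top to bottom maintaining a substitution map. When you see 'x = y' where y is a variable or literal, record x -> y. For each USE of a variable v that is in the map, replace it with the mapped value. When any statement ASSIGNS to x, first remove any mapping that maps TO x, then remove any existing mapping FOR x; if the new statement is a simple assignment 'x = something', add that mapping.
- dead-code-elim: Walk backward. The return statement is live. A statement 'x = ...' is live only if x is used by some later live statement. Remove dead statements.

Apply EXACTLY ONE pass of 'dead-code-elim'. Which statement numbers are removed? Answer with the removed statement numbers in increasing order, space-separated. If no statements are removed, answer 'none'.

Backward liveness scan:
Stmt 1 'y = 2': KEEP (y is live); live-in = []
Stmt 2 'b = y': DEAD (b not in live set ['y'])
Stmt 3 'a = y + y': KEEP (a is live); live-in = ['y']
Stmt 4 'z = a * y': DEAD (z not in live set ['a'])
Stmt 5 'u = z - z': DEAD (u not in live set ['a'])
Stmt 6 'x = 9': DEAD (x not in live set ['a'])
Stmt 7 'd = 0 - 4': DEAD (d not in live set ['a'])
Stmt 8 'return a': KEEP (return); live-in = ['a']
Removed statement numbers: [2, 4, 5, 6, 7]
Surviving IR:
  y = 2
  a = y + y
  return a

Answer: 2 4 5 6 7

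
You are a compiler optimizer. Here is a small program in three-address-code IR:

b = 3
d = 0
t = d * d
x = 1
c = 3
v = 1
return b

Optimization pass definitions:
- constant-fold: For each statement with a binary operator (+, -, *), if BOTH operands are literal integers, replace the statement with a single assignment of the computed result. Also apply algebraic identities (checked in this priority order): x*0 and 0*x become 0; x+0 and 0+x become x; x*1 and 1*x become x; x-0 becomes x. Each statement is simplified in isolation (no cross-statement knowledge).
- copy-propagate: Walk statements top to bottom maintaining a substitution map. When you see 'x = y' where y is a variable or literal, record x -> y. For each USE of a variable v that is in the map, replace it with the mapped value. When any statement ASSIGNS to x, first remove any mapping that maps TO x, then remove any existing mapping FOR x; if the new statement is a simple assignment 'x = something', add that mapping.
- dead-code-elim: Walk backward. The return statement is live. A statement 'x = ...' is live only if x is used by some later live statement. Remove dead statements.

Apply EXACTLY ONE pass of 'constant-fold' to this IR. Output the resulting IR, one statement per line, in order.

Answer: b = 3
d = 0
t = d * d
x = 1
c = 3
v = 1
return b

Derivation:
Applying constant-fold statement-by-statement:
  [1] b = 3  (unchanged)
  [2] d = 0  (unchanged)
  [3] t = d * d  (unchanged)
  [4] x = 1  (unchanged)
  [5] c = 3  (unchanged)
  [6] v = 1  (unchanged)
  [7] return b  (unchanged)
Result (7 stmts):
  b = 3
  d = 0
  t = d * d
  x = 1
  c = 3
  v = 1
  return b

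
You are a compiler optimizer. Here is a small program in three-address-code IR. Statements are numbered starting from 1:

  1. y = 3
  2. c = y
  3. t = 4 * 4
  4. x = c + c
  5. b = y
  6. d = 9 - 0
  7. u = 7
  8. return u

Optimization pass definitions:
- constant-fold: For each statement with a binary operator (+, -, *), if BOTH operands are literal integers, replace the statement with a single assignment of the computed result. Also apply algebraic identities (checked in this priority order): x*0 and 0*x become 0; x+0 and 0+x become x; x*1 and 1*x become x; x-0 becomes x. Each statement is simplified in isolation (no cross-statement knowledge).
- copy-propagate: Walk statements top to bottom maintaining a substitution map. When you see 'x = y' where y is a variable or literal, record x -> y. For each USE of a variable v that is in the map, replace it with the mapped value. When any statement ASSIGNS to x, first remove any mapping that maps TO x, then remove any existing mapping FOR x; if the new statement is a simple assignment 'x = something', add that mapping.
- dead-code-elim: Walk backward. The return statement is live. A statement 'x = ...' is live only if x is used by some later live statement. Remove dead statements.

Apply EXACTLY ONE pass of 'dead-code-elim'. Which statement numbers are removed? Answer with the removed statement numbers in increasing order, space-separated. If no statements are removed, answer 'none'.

Answer: 1 2 3 4 5 6

Derivation:
Backward liveness scan:
Stmt 1 'y = 3': DEAD (y not in live set [])
Stmt 2 'c = y': DEAD (c not in live set [])
Stmt 3 't = 4 * 4': DEAD (t not in live set [])
Stmt 4 'x = c + c': DEAD (x not in live set [])
Stmt 5 'b = y': DEAD (b not in live set [])
Stmt 6 'd = 9 - 0': DEAD (d not in live set [])
Stmt 7 'u = 7': KEEP (u is live); live-in = []
Stmt 8 'return u': KEEP (return); live-in = ['u']
Removed statement numbers: [1, 2, 3, 4, 5, 6]
Surviving IR:
  u = 7
  return u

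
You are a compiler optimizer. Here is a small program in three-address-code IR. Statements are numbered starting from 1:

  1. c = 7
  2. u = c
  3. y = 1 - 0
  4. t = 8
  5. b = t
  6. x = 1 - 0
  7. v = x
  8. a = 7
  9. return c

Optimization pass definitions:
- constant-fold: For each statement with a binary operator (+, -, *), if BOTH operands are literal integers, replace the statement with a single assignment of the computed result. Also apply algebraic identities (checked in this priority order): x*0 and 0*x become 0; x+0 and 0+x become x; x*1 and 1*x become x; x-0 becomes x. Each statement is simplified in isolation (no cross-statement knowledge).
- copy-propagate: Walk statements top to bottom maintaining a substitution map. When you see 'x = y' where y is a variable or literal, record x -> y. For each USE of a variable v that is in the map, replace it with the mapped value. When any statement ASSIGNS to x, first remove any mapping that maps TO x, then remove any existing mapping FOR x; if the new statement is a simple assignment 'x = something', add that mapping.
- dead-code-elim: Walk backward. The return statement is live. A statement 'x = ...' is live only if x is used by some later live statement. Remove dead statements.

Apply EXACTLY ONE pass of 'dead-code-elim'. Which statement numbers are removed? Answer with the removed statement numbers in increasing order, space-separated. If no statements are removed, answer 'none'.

Answer: 2 3 4 5 6 7 8

Derivation:
Backward liveness scan:
Stmt 1 'c = 7': KEEP (c is live); live-in = []
Stmt 2 'u = c': DEAD (u not in live set ['c'])
Stmt 3 'y = 1 - 0': DEAD (y not in live set ['c'])
Stmt 4 't = 8': DEAD (t not in live set ['c'])
Stmt 5 'b = t': DEAD (b not in live set ['c'])
Stmt 6 'x = 1 - 0': DEAD (x not in live set ['c'])
Stmt 7 'v = x': DEAD (v not in live set ['c'])
Stmt 8 'a = 7': DEAD (a not in live set ['c'])
Stmt 9 'return c': KEEP (return); live-in = ['c']
Removed statement numbers: [2, 3, 4, 5, 6, 7, 8]
Surviving IR:
  c = 7
  return c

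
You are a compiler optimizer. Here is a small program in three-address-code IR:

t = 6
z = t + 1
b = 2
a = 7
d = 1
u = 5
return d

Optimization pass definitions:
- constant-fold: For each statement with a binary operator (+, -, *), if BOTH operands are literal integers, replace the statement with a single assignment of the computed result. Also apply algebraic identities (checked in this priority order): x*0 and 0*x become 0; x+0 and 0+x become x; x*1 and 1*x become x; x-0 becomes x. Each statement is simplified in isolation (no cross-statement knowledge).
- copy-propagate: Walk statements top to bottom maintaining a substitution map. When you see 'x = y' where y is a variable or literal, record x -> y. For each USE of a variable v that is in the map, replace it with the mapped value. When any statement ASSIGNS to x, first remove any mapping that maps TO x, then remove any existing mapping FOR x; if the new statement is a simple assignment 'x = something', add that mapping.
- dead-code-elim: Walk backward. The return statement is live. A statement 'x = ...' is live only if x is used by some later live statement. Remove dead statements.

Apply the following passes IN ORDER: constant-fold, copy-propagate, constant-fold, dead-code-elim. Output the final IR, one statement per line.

Answer: return 1

Derivation:
Initial IR:
  t = 6
  z = t + 1
  b = 2
  a = 7
  d = 1
  u = 5
  return d
After constant-fold (7 stmts):
  t = 6
  z = t + 1
  b = 2
  a = 7
  d = 1
  u = 5
  return d
After copy-propagate (7 stmts):
  t = 6
  z = 6 + 1
  b = 2
  a = 7
  d = 1
  u = 5
  return 1
After constant-fold (7 stmts):
  t = 6
  z = 7
  b = 2
  a = 7
  d = 1
  u = 5
  return 1
After dead-code-elim (1 stmts):
  return 1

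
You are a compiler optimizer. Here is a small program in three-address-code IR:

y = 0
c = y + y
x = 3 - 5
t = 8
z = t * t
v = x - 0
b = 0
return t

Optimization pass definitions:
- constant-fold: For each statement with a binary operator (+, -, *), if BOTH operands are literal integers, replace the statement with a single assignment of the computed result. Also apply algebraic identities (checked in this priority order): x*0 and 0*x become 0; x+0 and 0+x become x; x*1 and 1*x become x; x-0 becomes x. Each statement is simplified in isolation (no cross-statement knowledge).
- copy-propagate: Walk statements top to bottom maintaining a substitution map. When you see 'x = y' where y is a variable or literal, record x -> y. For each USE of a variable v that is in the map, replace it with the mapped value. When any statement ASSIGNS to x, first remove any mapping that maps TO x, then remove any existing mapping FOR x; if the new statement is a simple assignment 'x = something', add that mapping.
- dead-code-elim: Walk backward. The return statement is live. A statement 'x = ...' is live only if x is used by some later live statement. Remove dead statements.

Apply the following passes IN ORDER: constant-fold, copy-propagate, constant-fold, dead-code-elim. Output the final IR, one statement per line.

Initial IR:
  y = 0
  c = y + y
  x = 3 - 5
  t = 8
  z = t * t
  v = x - 0
  b = 0
  return t
After constant-fold (8 stmts):
  y = 0
  c = y + y
  x = -2
  t = 8
  z = t * t
  v = x
  b = 0
  return t
After copy-propagate (8 stmts):
  y = 0
  c = 0 + 0
  x = -2
  t = 8
  z = 8 * 8
  v = -2
  b = 0
  return 8
After constant-fold (8 stmts):
  y = 0
  c = 0
  x = -2
  t = 8
  z = 64
  v = -2
  b = 0
  return 8
After dead-code-elim (1 stmts):
  return 8

Answer: return 8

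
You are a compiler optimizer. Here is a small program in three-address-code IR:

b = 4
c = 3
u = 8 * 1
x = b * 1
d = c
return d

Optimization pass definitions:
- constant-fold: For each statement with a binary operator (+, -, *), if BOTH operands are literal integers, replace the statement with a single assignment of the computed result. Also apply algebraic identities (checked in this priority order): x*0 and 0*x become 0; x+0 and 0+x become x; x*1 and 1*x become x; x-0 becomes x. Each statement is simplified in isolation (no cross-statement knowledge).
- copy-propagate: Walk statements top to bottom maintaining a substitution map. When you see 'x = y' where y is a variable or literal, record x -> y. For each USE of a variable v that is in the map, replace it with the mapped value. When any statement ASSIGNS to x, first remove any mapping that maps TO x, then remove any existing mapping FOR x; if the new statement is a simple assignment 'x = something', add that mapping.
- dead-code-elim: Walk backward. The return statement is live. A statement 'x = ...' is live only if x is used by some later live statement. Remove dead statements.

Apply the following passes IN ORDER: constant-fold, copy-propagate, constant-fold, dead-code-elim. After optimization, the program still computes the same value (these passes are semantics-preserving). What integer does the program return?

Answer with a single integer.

Initial IR:
  b = 4
  c = 3
  u = 8 * 1
  x = b * 1
  d = c
  return d
After constant-fold (6 stmts):
  b = 4
  c = 3
  u = 8
  x = b
  d = c
  return d
After copy-propagate (6 stmts):
  b = 4
  c = 3
  u = 8
  x = 4
  d = 3
  return 3
After constant-fold (6 stmts):
  b = 4
  c = 3
  u = 8
  x = 4
  d = 3
  return 3
After dead-code-elim (1 stmts):
  return 3
Evaluate:
  b = 4  =>  b = 4
  c = 3  =>  c = 3
  u = 8 * 1  =>  u = 8
  x = b * 1  =>  x = 4
  d = c  =>  d = 3
  return d = 3

Answer: 3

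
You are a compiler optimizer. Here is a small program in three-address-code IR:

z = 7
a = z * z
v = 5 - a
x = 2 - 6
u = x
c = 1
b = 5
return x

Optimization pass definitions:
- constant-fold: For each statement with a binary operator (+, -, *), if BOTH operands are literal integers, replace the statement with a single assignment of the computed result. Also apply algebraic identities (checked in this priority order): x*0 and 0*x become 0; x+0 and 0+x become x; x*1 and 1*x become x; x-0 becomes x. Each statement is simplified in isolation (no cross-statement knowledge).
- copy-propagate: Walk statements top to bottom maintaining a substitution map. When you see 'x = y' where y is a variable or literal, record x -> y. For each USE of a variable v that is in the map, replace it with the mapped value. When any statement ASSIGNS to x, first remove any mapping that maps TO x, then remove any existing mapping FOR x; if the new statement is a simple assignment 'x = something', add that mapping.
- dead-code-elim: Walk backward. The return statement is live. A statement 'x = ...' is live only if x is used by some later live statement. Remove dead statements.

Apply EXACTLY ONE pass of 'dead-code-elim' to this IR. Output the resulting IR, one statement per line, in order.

Answer: x = 2 - 6
return x

Derivation:
Applying dead-code-elim statement-by-statement:
  [8] return x  -> KEEP (return); live=['x']
  [7] b = 5  -> DEAD (b not live)
  [6] c = 1  -> DEAD (c not live)
  [5] u = x  -> DEAD (u not live)
  [4] x = 2 - 6  -> KEEP; live=[]
  [3] v = 5 - a  -> DEAD (v not live)
  [2] a = z * z  -> DEAD (a not live)
  [1] z = 7  -> DEAD (z not live)
Result (2 stmts):
  x = 2 - 6
  return x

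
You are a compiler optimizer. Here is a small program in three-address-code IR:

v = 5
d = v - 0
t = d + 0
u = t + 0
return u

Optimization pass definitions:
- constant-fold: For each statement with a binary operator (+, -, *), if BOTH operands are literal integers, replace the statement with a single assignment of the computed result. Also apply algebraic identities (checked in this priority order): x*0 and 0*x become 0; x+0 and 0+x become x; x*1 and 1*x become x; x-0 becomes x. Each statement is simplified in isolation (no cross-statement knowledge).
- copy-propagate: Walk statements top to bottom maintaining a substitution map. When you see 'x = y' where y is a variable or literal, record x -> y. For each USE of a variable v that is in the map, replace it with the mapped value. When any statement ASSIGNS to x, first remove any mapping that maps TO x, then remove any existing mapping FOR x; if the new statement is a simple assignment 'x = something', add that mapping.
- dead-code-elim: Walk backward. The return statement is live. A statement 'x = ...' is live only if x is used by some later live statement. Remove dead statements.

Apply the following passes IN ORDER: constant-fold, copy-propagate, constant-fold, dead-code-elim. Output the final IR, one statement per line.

Answer: return 5

Derivation:
Initial IR:
  v = 5
  d = v - 0
  t = d + 0
  u = t + 0
  return u
After constant-fold (5 stmts):
  v = 5
  d = v
  t = d
  u = t
  return u
After copy-propagate (5 stmts):
  v = 5
  d = 5
  t = 5
  u = 5
  return 5
After constant-fold (5 stmts):
  v = 5
  d = 5
  t = 5
  u = 5
  return 5
After dead-code-elim (1 stmts):
  return 5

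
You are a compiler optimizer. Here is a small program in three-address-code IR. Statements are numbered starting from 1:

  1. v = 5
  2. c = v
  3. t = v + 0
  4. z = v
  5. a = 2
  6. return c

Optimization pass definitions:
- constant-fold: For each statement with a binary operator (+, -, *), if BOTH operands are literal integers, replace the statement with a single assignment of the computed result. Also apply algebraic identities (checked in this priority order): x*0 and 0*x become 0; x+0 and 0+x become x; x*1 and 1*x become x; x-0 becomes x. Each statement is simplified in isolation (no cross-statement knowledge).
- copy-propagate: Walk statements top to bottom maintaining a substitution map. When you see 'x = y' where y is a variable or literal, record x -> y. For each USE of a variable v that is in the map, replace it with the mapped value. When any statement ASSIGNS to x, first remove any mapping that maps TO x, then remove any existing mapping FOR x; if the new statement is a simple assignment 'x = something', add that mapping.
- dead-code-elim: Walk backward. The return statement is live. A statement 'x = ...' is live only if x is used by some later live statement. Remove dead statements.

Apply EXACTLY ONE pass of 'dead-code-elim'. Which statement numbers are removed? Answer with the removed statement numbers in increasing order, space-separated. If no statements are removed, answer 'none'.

Answer: 3 4 5

Derivation:
Backward liveness scan:
Stmt 1 'v = 5': KEEP (v is live); live-in = []
Stmt 2 'c = v': KEEP (c is live); live-in = ['v']
Stmt 3 't = v + 0': DEAD (t not in live set ['c'])
Stmt 4 'z = v': DEAD (z not in live set ['c'])
Stmt 5 'a = 2': DEAD (a not in live set ['c'])
Stmt 6 'return c': KEEP (return); live-in = ['c']
Removed statement numbers: [3, 4, 5]
Surviving IR:
  v = 5
  c = v
  return c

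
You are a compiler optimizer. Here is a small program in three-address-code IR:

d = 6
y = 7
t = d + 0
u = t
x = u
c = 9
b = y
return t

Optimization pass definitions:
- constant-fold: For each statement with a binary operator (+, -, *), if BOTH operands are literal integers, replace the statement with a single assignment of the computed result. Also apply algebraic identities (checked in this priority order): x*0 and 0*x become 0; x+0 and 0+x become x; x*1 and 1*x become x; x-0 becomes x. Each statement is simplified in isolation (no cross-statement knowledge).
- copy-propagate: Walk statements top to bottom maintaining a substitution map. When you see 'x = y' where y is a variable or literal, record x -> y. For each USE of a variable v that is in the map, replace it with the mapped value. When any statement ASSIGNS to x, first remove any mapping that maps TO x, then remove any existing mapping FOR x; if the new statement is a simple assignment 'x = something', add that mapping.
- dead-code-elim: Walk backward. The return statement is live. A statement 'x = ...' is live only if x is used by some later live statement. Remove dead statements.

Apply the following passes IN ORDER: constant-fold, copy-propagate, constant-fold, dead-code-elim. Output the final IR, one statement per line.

Answer: return 6

Derivation:
Initial IR:
  d = 6
  y = 7
  t = d + 0
  u = t
  x = u
  c = 9
  b = y
  return t
After constant-fold (8 stmts):
  d = 6
  y = 7
  t = d
  u = t
  x = u
  c = 9
  b = y
  return t
After copy-propagate (8 stmts):
  d = 6
  y = 7
  t = 6
  u = 6
  x = 6
  c = 9
  b = 7
  return 6
After constant-fold (8 stmts):
  d = 6
  y = 7
  t = 6
  u = 6
  x = 6
  c = 9
  b = 7
  return 6
After dead-code-elim (1 stmts):
  return 6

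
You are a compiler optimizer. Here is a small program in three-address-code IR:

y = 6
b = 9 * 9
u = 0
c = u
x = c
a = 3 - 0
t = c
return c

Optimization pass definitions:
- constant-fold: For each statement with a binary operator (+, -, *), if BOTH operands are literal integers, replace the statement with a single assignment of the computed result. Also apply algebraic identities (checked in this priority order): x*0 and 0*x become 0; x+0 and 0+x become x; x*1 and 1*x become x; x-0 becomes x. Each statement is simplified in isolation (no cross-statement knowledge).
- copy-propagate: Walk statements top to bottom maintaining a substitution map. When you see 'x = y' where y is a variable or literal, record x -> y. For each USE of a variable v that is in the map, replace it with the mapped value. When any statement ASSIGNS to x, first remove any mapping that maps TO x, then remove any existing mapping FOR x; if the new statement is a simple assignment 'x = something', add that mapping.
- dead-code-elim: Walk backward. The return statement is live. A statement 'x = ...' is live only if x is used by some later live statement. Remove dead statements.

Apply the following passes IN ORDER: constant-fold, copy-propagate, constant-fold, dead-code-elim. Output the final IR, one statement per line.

Answer: return 0

Derivation:
Initial IR:
  y = 6
  b = 9 * 9
  u = 0
  c = u
  x = c
  a = 3 - 0
  t = c
  return c
After constant-fold (8 stmts):
  y = 6
  b = 81
  u = 0
  c = u
  x = c
  a = 3
  t = c
  return c
After copy-propagate (8 stmts):
  y = 6
  b = 81
  u = 0
  c = 0
  x = 0
  a = 3
  t = 0
  return 0
After constant-fold (8 stmts):
  y = 6
  b = 81
  u = 0
  c = 0
  x = 0
  a = 3
  t = 0
  return 0
After dead-code-elim (1 stmts):
  return 0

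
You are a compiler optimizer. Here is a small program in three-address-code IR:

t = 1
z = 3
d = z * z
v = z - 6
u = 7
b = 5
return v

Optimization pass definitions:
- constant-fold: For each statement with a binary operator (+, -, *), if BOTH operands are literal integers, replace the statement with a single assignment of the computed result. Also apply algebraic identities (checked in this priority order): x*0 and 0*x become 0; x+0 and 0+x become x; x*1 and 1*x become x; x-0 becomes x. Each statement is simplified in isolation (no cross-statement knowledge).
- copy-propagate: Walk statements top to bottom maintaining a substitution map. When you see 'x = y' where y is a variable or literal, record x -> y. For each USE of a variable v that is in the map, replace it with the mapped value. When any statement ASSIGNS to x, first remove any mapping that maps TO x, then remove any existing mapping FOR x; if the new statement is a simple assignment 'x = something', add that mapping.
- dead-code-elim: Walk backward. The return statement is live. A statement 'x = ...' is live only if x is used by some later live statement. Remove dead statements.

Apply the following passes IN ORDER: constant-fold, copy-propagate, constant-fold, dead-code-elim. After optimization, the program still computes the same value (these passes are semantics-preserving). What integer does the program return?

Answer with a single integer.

Answer: -3

Derivation:
Initial IR:
  t = 1
  z = 3
  d = z * z
  v = z - 6
  u = 7
  b = 5
  return v
After constant-fold (7 stmts):
  t = 1
  z = 3
  d = z * z
  v = z - 6
  u = 7
  b = 5
  return v
After copy-propagate (7 stmts):
  t = 1
  z = 3
  d = 3 * 3
  v = 3 - 6
  u = 7
  b = 5
  return v
After constant-fold (7 stmts):
  t = 1
  z = 3
  d = 9
  v = -3
  u = 7
  b = 5
  return v
After dead-code-elim (2 stmts):
  v = -3
  return v
Evaluate:
  t = 1  =>  t = 1
  z = 3  =>  z = 3
  d = z * z  =>  d = 9
  v = z - 6  =>  v = -3
  u = 7  =>  u = 7
  b = 5  =>  b = 5
  return v = -3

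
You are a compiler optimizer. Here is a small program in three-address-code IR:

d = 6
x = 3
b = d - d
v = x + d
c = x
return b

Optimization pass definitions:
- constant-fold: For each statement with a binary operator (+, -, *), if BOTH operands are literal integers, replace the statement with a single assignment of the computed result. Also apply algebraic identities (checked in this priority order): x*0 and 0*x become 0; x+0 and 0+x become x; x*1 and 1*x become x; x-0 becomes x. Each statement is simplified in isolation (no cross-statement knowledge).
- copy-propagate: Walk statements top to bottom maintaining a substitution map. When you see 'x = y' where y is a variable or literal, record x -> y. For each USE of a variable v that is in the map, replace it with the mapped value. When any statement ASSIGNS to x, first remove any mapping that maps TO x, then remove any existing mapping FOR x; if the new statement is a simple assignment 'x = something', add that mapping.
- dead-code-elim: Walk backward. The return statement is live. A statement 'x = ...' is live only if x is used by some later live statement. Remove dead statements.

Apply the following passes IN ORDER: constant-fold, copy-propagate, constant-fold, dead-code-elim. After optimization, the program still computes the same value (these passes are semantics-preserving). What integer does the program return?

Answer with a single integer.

Answer: 0

Derivation:
Initial IR:
  d = 6
  x = 3
  b = d - d
  v = x + d
  c = x
  return b
After constant-fold (6 stmts):
  d = 6
  x = 3
  b = d - d
  v = x + d
  c = x
  return b
After copy-propagate (6 stmts):
  d = 6
  x = 3
  b = 6 - 6
  v = 3 + 6
  c = 3
  return b
After constant-fold (6 stmts):
  d = 6
  x = 3
  b = 0
  v = 9
  c = 3
  return b
After dead-code-elim (2 stmts):
  b = 0
  return b
Evaluate:
  d = 6  =>  d = 6
  x = 3  =>  x = 3
  b = d - d  =>  b = 0
  v = x + d  =>  v = 9
  c = x  =>  c = 3
  return b = 0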